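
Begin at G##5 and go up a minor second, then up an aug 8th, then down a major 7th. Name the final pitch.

A minor second up from G##5 is A#5.
Up an augmented octave from A#5: A##6 (13 semitones up).
A major seventh down from A##6 is B#5.

B#5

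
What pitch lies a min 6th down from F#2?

Six letter names down from F: A.
A minor sixth spans 8 semitones, so from F#2 the target pitch is A#1.

A#1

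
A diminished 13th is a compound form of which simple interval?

Each octave removed subtracts seven from the number: 13 − 7 = 6.
That makes a diminished thirteenth a compound diminished sixth — an octave plus a diminished sixth.

d6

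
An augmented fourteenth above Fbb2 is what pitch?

Seven letters up from F (plus an octave) reaches E.
Moving 24 semitones up from Fbb2 (the size of an augmented fourteenth) reaches Eb4.

Eb4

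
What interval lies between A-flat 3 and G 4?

major seventh

A to G spans seven letter names (A-B-C-D-E-F-G) — that makes it a seventh of some quality.
Counting semitones, Ab3→G4 is 11, which is the major seventh.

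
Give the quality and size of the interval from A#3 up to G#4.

m7

A to G spans seven letter names (A-B-C-D-E-F-G) — that makes it a seventh of some quality.
At 10 semitones, A#3→G#4 falls one short of a major seventh: minor.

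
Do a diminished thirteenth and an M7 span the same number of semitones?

A diminished thirteenth is 19 semitones but a major seventh is 11 semitones — different sizes.

No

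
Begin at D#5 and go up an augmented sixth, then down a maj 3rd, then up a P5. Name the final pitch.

Up an augmented sixth from D#5: B##5 (10 semitones up).
B##5 down a major third → G##5 (4 semitones).
G##5 up a perfect fifth → D##6 (7 semitones).

D##6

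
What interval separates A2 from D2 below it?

perfect 5th

Descending from A2 to D2 is the same interval as ascending D2 to A2.
D to A spans five letter names (D-E-F-G-A) — that makes it a fifth of some quality.
The perfect fifth spans 7 semitones, and D2 to A2 is exactly 7 semitones — so this is a perfect fifth.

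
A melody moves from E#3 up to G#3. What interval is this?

minor third

E to G spans three letter names (E-F-G): a third.
A major third would be 4 semitones, but E#3 to G#3 is 3 — one semitone narrower, making it a minor third.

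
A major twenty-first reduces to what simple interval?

Subtracting seven from the interval number removes an octave: 21 − 14 = 7.
Quality carries through unchanged, so the simple form is a major seventh.

M7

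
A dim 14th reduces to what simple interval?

diminished 7th

Each octave removed subtracts seven from the number: 14 − 7 = 7.
Quality carries through unchanged, so the simple form is a diminished seventh.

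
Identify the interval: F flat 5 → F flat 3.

perfect 15th

Descending from Fb5 to Fb3 is the same interval as ascending Fb3 to Fb5.
F to F is the same letter name, plus 2 octaves, so the interval is some kind of fifteenth.
The perfect fifteenth spans 24 semitones, and Fb3 to Fb5 is exactly 24 semitones — so this is a perfect fifteenth.
(Equivalently, a compound perfect octave: a perfect octave plus an octave.)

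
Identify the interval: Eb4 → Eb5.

E to E is the same letter name, plus an octave: an octave.
The perfect octave spans 12 semitones, and Eb4 to Eb5 is exactly 12 semitones — so this is a perfect octave.

P8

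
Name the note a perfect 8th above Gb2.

An octave keeps the letter name G, an octave up from G.
A perfect octave is 12 semitones; 12 semitones up from Gb2 gives Gb3.

Gb3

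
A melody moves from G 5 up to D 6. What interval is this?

G to D spans five letter names (G-A-B-C-D): a fifth.
G5 to D6 is 7 semitones, matching the perfect fifth exactly, so the quality is perfect.

P5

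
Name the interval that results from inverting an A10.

d6

First reduce the compound augmented tenth to its simple form, an augmented third.
The rule of nine gives the new number: 9 − 3 = 6, so a third becomes a sixth.
Quality inverts too: augmented becomes diminished. That makes the inversion a diminished sixth.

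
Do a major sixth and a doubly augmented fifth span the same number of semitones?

Yes

A major sixth spans 9 semitones, and a doubly augmented fifth also spans 9 semitones — they're enharmonic.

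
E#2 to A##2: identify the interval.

E to A spans four letter names (E-F-G-A) — that makes it a fourth of some quality.
E#2 to A##2 spans 6 semitones — one semitone wider than the perfect fourth (5) — giving an augmented fourth.

A4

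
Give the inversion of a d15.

augmented unison

First reduce the compound diminished fifteenth to its simple form, a diminished octave.
The rule of nine gives the new number: 9 − 8 = 1, so an octave becomes a unison.
Quality inverts too: diminished becomes augmented. That makes the inversion an augmented unison.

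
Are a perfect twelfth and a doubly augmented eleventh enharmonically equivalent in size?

A perfect twelfth = 19 semitones = a doubly augmented eleventh; enharmonically equal.

Yes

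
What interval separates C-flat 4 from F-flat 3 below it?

Descending from Cb4 to Fb3 is the same interval as ascending Fb3 to Cb4.
F to C spans five letter names (F-G-A-B-C), so the interval is some kind of fifth.
Fb3 to Cb4 is 7 semitones, matching the perfect fifth exactly, so the quality is perfect.

P5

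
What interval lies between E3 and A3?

E to A spans four letter names (E-F-G-A): a fourth.
Counting semitones, E3→A3 is 5, which is the perfect fourth.

perfect fourth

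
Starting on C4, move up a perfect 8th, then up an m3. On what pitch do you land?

C4 up a perfect octave → C5 (12 semitones).
Up a minor third from C5: Eb5 (3 semitones up).

Eb5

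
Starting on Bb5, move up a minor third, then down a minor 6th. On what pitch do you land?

Bb5 up a minor third → Db6 (3 semitones).
A minor sixth down from Db6 is F5.

F5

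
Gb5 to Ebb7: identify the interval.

minor thirteenth

G to E spans six letter names (G-A-B-C-D-E), plus an octave — that makes it a thirteenth of some quality.
Gb5 to Ebb7 is 20 semitones, a half step short of the major thirteenth (21), so this is minor.
(Equivalently, a compound minor sixth: a minor sixth plus an octave.)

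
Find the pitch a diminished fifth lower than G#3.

C##3

The fifth takes the letter from G down to C.
A diminished fifth is 6 semitones; 6 semitones down from G#3 gives C##3.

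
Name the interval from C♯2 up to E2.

C to E spans three letter names (C-D-E), so the interval is some kind of third.
At 3 semitones, C#2→E2 falls one short of a major third: minor.

minor third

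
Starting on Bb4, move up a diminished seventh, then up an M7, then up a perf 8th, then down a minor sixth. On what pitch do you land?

Bb6

Bb4 up a diminished seventh → Abb5 (9 semitones).
Up a major seventh from Abb5: Gb6 (11 semitones up).
Gb6 up a perfect octave → Gb7 (12 semitones).
Gb7 down a minor sixth → Bb6 (8 semitones).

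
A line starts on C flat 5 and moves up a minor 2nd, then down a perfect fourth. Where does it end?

A double-flat 4

Up a minor second from Cb5: Dbb5 (1 semitone up).
Dbb5 down a perfect fourth → Abb4 (5 semitones).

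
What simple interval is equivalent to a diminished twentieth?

diminished sixth

Each octave removed subtracts seven from the number: 20 − 14 = 6.
That makes a diminished twentieth a compound diminished sixth — 2 octaves plus a diminished sixth.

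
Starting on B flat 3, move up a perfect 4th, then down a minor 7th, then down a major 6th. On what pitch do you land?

A perfect fourth up from Bb3 is Eb4.
A minor seventh down from Eb4 is F3.
Down a major sixth from F3: Ab2 (9 semitones down).

A flat 2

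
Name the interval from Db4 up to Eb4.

D to E spans two letter names (D-E) — that makes it a second of some quality.
Db4 to Eb4 is 2 semitones, matching the major second exactly, so the quality is major.

major second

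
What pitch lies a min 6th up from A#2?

F#3

Six letter names up from A: F.
A minor sixth spans 8 semitones, so from A#2 the target pitch is F#3.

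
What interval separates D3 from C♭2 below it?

Descending from D3 to Cb2 is the same interval as ascending Cb2 to D3.
C to D spans two letter names (C-D), plus an octave, so the interval is some kind of ninth.
A major ninth would be 14 semitones; Cb2 to D3 is 15, one semitone wider, so the interval is augmented.
(Equivalently, a compound augmented second: an augmented second plus an octave.)

augmented ninth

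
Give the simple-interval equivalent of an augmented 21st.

Each octave removed subtracts seven from the number: 21 − 14 = 7.
Quality carries through unchanged, so the simple form is an augmented seventh.

A7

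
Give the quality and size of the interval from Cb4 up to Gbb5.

diminished twelfth

C to G spans five letter names (C-D-E-F-G), plus an octave: a twelfth.
The perfect twelfth is 19 semitones; here we have 18, one semitone narrower: diminished.
(Equivalently, a compound diminished fifth: a diminished fifth plus an octave.)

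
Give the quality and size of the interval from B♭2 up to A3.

M7

B to A spans seven letter names (B-C-D-E-F-G-A), so the interval is some kind of seventh.
The major seventh spans 11 semitones, and Bb2 to A3 is exactly 11 semitones — so this is a major seventh.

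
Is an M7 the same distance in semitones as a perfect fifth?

No

A major seventh is 11 semitones but a perfect fifth is 7 semitones — different sizes.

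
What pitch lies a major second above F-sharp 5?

G-sharp 5

The second takes the letter from F up to G.
A major second is 2 semitones; 2 semitones up from F#5 gives G#5.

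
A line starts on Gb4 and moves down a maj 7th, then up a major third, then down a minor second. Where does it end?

A major seventh down from Gb4 is Abb3.
A major third up from Abb3 is Cb4.
Down a minor second from Cb4: Bb3 (1 semitone down).

Bb3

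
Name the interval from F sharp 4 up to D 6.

minor thirteenth

F to D spans six letter names (F-G-A-B-C-D), plus an octave — that makes it a thirteenth of some quality.
F#4 to D6 is 20 semitones, a half step short of the major thirteenth (21), so this is minor.
(Equivalently, a compound minor sixth: a minor sixth plus an octave.)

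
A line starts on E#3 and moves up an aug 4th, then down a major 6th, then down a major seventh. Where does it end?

An augmented fourth up from E#3 is A##3.
A##3 down a major sixth → C##3 (9 semitones).
C##3 down a major seventh → D#2 (11 semitones).

D#2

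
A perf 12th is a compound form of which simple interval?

perfect 5th

Subtracting seven from the interval number removes an octave: 12 − 7 = 5.
That makes a perfect twelfth a compound perfect fifth — an octave plus a perfect fifth.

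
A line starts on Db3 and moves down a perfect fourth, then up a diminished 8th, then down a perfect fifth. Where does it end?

Dbb3

Db3 down a perfect fourth → Ab2 (5 semitones).
Up a diminished octave from Ab2: Abb3 (11 semitones up).
Down a perfect fifth from Abb3: Dbb3 (7 semitones down).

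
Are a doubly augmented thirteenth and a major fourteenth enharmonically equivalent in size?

Both span 23 semitones: a doubly augmented thirteenth and a major fourteenth are the same chromatic distance.

Yes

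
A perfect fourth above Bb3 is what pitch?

Eb4

Four letter names up from B: E.
A perfect fourth spans 5 semitones, so from Bb3 the target pitch is Eb4.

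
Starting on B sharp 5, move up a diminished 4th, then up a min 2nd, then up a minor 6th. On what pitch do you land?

B#5 up a diminished fourth → E6 (4 semitones).
E6 up a minor second → F6 (1 semitone).
A minor sixth up from F6 is Db7.

D flat 7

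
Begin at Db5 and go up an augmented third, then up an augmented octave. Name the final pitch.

F##6

Db5 up an augmented third → F#5 (5 semitones).
F#5 up an augmented octave → F##6 (13 semitones).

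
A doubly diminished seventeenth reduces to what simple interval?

doubly diminished 3rd

Take out 2 octaves (14 from the number): 17 − 14 = 3.
That makes a doubly diminished seventeenth a compound doubly diminished third — 2 octaves plus a doubly diminished third.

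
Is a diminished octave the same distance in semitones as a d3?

No

A diminished octave is 11 semitones but a diminished third is 2 semitones — different sizes.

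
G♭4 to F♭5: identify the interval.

minor seventh

G to F spans seven letter names (G-A-B-C-D-E-F), so the interval is some kind of seventh.
At 10 semitones, Gb4→Fb5 falls one short of a major seventh: minor.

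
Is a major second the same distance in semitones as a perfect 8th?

A major second spans 2 semitones; a perfect octave spans 12 semitones. They differ by 10.

No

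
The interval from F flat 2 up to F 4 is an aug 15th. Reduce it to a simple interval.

Subtracting seven from the interval number removes an octave: 15 − 7 = 8.
Quality carries through unchanged, so the simple form is an augmented octave.

augmented 8th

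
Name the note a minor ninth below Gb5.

F4

The ninth's letter: G down two letter names plus an octave → F.
A minor ninth is 13 semitones; 13 semitones down from Gb5 gives F4.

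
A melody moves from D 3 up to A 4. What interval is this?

D to A spans five letter names (D-E-F-G-A), plus an octave — that makes it a twelfth of some quality.
The perfect twelfth spans 19 semitones, and D3 to A4 is exactly 19 semitones — so this is a perfect twelfth.
(Equivalently, a compound perfect fifth: a perfect fifth plus an octave.)

perfect twelfth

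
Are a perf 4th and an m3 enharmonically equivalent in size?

5 semitones (perfect fourth) vs 3 semitones (minor third): not equal.

No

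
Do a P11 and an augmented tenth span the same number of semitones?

Yes

Both span 17 semitones: a perfect eleventh and an augmented tenth are the same chromatic distance.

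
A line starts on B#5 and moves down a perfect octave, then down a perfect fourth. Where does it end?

F##4

A perfect octave down from B#5 is B#4.
B#4 down a perfect fourth → F##4 (5 semitones).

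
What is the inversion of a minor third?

Inverted interval numbers add to nine, so a third pairs with a sixth (3 + 6 = 9).
Quality inverts too: minor becomes major. That makes the inversion a major sixth.

major 6th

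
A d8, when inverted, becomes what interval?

Inverted interval numbers add to nine, so an octave pairs with a unison (8 + 1 = 9).
Quality inverts too: diminished becomes augmented. That makes the inversion an augmented unison.

augmented 1st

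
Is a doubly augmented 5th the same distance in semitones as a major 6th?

Yes

A doubly augmented fifth spans 9 semitones, and a major sixth also spans 9 semitones — they're enharmonic.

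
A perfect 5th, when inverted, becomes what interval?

perfect fourth

Interval numbers invert to sum to nine: 5 + 4 = 9, so a fifth inverts to a fourth.
Quality inverts too: perfect stays perfect. That makes the inversion a perfect fourth.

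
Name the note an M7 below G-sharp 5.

A 4

Counting seven letter names down from G lands on A.
A major seventh spans 11 semitones, so from G#5 the target pitch is A4.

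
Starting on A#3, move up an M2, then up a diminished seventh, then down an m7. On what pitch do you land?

B3

A#3 up a major second → B#3 (2 semitones).
A diminished seventh up from B#3 is A4.
A4 down a minor seventh → B3 (10 semitones).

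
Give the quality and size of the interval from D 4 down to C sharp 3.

minor 9th

Descending from D4 to C#3 is the same interval as ascending C#3 to D4.
C to D spans two letter names (C-D), plus an octave: a ninth.
At 13 semitones, C#3→D4 falls one short of a major ninth: minor.
(Equivalently, a compound minor second: a minor second plus an octave.)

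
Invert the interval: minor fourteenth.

First reduce the compound minor fourteenth to its simple form, a minor seventh.
The rule of nine gives the new number: 9 − 7 = 2, so a seventh becomes a second.
The quality also flips — minor becomes major — giving a major second.

major 2nd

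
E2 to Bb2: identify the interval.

diminished 5th

E to B spans five letter names (E-F-G-A-B): a fifth.
The perfect fifth is 7 semitones; here we have 6, one semitone narrower: diminished.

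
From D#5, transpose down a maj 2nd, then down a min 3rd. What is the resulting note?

A major second down from D#5 is C#5.
Down a minor third from C#5: A#4 (3 semitones down).

A#4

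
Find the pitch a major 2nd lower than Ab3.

Two letter names down from A: G.
Moving 2 semitones down from Ab3 (the size of a major second) reaches Gb3.

Gb3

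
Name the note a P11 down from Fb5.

Cb4

The eleventh's letter: F down four letter names plus an octave → C.
Moving 17 semitones down from Fb5 (the size of a perfect eleventh) reaches Cb4.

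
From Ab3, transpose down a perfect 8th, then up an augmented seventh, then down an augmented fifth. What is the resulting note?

Down a perfect octave from Ab3: Ab2 (12 semitones down).
Ab2 up an augmented seventh → G#3 (12 semitones).
Down an augmented fifth from G#3: C3 (8 semitones down).

C3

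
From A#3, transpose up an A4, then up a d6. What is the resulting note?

B4

A#3 up an augmented fourth → D##4 (6 semitones).
D##4 up a diminished sixth → B4 (7 semitones).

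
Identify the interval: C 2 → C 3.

P8

C to C is the same letter name, plus an octave: an octave.
The perfect octave spans 12 semitones, and C2 to C3 is exactly 12 semitones — so this is a perfect octave.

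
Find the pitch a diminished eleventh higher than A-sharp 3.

D 5

The eleventh's letter: A up four letter names plus an octave → D.
A diminished eleventh is 16 semitones; 16 semitones up from A#3 gives D5.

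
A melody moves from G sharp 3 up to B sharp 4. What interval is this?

major tenth

G to B spans three letter names (G-A-B), plus an octave: a tenth.
Counting semitones, G#3→B#4 is 16, which is the major tenth.
(Equivalently, a compound major third: a major third plus an octave.)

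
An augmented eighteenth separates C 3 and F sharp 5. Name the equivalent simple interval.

Take out 2 octaves (14 from the number): 18 − 14 = 4.
So an augmented eighteenth is 2 octaves plus an augmented fourth. The quality is unchanged.

A4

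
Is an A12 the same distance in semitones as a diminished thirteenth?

An augmented twelfth spans 20 semitones; a diminished thirteenth spans 19 semitones. They differ by 1.

No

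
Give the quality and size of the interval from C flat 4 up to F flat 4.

perfect fourth

C to F spans four letter names (C-D-E-F): a fourth.
Cb4 to Fb4 is 5 semitones, matching the perfect fourth exactly, so the quality is perfect.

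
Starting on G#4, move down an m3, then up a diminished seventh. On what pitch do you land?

D5

G#4 down a minor third → E#4 (3 semitones).
E#4 up a diminished seventh → D5 (9 semitones).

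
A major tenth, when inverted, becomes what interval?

First reduce the compound major tenth to its simple form, a major third.
Inverted interval numbers add to nine, so a third pairs with a sixth (3 + 6 = 9).
Quality inverts too: major becomes minor. That makes the inversion a minor sixth.

m6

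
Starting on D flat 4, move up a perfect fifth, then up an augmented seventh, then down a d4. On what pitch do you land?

Up a perfect fifth from Db4: Ab4 (7 semitones up).
Ab4 up an augmented seventh → G#5 (12 semitones).
G#5 down a diminished fourth → D##5 (4 semitones).

D double-sharp 5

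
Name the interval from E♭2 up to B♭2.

E to B spans five letter names (E-F-G-A-B): a fifth.
Eb2 to Bb2 is 7 semitones, matching the perfect fifth exactly, so the quality is perfect.

perfect fifth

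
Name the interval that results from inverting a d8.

Inverted interval numbers add to nine, so an octave pairs with a unison (8 + 1 = 9).
Quality inverts too: diminished becomes augmented. That makes the inversion an augmented unison.

augmented 1st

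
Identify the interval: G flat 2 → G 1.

diminished octave

Descending from Gb2 to G1 is the same interval as ascending G1 to Gb2.
G to G is the same letter name, plus an octave — that makes it an octave of some quality.
G1 to Gb2 spans 11 semitones — one semitone narrower than the perfect octave (12) — giving a diminished octave.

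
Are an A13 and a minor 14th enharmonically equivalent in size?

Yes

An augmented thirteenth spans 22 semitones, and a minor fourteenth also spans 22 semitones — they're enharmonic.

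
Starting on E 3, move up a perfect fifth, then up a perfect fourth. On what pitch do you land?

E 4

Up a perfect fifth from E3: B3 (7 semitones up).
A perfect fourth up from B3 is E4.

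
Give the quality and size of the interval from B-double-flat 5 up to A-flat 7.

B to A spans seven letter names (B-C-D-E-F-G-A), plus an octave, so the interval is some kind of fourteenth.
Counting semitones, Bbb5→Ab7 is 23, which is the major fourteenth.
(Equivalently, a compound major seventh: a major seventh plus an octave.)

major 14th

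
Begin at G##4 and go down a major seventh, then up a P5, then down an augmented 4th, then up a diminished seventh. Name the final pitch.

A major seventh down from G##4 is A#3.
A perfect fifth up from A#3 is E#4.
E#4 down an augmented fourth → B3 (6 semitones).
Up a diminished seventh from B3: Ab4 (9 semitones up).

Ab4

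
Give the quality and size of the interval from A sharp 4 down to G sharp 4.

M2

Descending from A#4 to G#4 is the same interval as ascending G#4 to A#4.
G to A spans two letter names (G-A), so the interval is some kind of second.
Counting semitones, G#4→A#4 is 2, which is the major second.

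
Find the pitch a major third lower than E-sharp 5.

C-sharp 5

Three letter names down from E: C.
Moving 4 semitones down from E#5 (the size of a major third) reaches C#5.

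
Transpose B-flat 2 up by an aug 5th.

F-sharp 3

Counting five letter names up from B lands on F.
An augmented fifth spans 8 semitones, so from Bb2 the target pitch is F#3.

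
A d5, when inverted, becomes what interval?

Interval numbers invert to sum to nine: 5 + 4 = 9, so a fifth inverts to a fourth.
The quality also flips — diminished becomes augmented — giving an augmented fourth.

augmented 4th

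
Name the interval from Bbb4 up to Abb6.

B to A spans seven letter names (B-C-D-E-F-G-A), plus an octave — that makes it a fourteenth of some quality.
At 22 semitones, Bbb4→Abb6 falls one short of a major fourteenth: minor.
(Equivalently, a compound minor seventh: a minor seventh plus an octave.)

minor fourteenth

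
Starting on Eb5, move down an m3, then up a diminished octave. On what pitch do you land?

Eb5 down a minor third → C5 (3 semitones).
A diminished octave up from C5 is Cb6.

Cb6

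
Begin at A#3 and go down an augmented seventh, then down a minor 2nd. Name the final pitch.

A2

A#3 down an augmented seventh → Bb2 (12 semitones).
A minor second down from Bb2 is A2.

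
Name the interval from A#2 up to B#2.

A to B spans two letter names (A-B): a second.
Counting semitones, A#2→B#2 is 2, which is the major second.

major second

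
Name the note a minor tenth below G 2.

The tenth's letter: G down three letter names plus an octave → E.
A minor tenth spans 15 semitones, so from G2 the target pitch is E1.

E 1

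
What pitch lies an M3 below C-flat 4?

Counting three letter names down from C lands on A.
A major third is 4 semitones; 4 semitones down from Cb4 gives Abb3.

A-double-flat 3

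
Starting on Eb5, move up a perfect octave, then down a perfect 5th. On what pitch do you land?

Ab5

A perfect octave up from Eb5 is Eb6.
Eb6 down a perfect fifth → Ab5 (7 semitones).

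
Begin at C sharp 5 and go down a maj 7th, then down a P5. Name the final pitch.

A major seventh down from C#5 is D4.
Down a perfect fifth from D4: G3 (7 semitones down).

G 3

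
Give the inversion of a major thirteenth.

m3

First reduce the compound major thirteenth to its simple form, a major sixth.
Inverted interval numbers add to nine, so a sixth pairs with a third (6 + 3 = 9).
The quality also flips — major becomes minor — giving a minor third.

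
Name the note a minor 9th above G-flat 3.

Counting two letter names plus an octave up from G lands on A.
A minor ninth is 13 semitones; 13 semitones up from Gb3 gives Abb4.

A-double-flat 4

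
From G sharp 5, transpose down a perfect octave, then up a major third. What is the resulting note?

Down a perfect octave from G#5: G#4 (12 semitones down).
A major third up from G#4 is B#4.

B sharp 4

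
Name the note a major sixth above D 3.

B 3

The sixth takes the letter from D up to B.
Moving 9 semitones up from D3 (the size of a major sixth) reaches B3.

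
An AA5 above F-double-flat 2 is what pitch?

Counting five letter names up from F lands on C.
Moving 9 semitones up from Fbb2 (the size of a doubly augmented fifth) reaches C3.

C 3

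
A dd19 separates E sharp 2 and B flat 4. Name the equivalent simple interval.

Each octave removed subtracts seven from the number: 19 − 14 = 5.
So a doubly diminished nineteenth is 2 octaves plus a doubly diminished fifth. The quality is unchanged.

doubly diminished fifth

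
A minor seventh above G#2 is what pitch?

F#3

The seventh takes the letter from G up to F.
Moving 10 semitones up from G#2 (the size of a minor seventh) reaches F#3.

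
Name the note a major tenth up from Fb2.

Three letters up from F (plus an octave) reaches A.
Moving 16 semitones up from Fb2 (the size of a major tenth) reaches Ab3.

Ab3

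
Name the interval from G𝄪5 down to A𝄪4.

Descending from G##5 to A##4 is the same interval as ascending A##4 to G##5.
A to G spans seven letter names (A-B-C-D-E-F-G): a seventh.
At 10 semitones, A##4→G##5 falls one short of a major seventh: minor.

minor seventh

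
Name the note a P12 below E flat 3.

A flat 1

Counting five letter names plus an octave down from E lands on A.
Moving 19 semitones down from Eb3 (the size of a perfect twelfth) reaches Ab1.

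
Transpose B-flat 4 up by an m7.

A-flat 5

Counting seven letter names up from B lands on A.
A minor seventh spans 10 semitones, so from Bb4 the target pitch is Ab5.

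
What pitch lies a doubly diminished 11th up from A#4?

Four letters up from A (plus an octave) reaches D.
A doubly diminished eleventh is 15 semitones; 15 semitones up from A#4 gives Db6.

Db6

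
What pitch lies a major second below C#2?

Counting two letter names down from C lands on B.
A major second is 2 semitones; 2 semitones down from C#2 gives B1.

B1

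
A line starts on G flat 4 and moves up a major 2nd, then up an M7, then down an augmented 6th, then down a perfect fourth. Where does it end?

A major second up from Gb4 is Ab4.
Ab4 up a major seventh → G5 (11 semitones).
An augmented sixth down from G5 is Bbb4.
Bbb4 down a perfect fourth → Fb4 (5 semitones).

F flat 4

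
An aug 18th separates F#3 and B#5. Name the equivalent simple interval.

augmented 4th

Each octave removed subtracts seven from the number: 18 − 14 = 4.
That makes an augmented eighteenth a compound augmented fourth — 2 octaves plus an augmented fourth.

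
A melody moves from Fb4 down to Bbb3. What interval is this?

Descending from Fb4 to Bbb3 is the same interval as ascending Bbb3 to Fb4.
B to F spans five letter names (B-C-D-E-F): a fifth.
The perfect fifth spans 7 semitones, and Bbb3 to Fb4 is exactly 7 semitones — so this is a perfect fifth.

perfect fifth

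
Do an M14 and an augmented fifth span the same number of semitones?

A major fourteenth spans 23 semitones; an augmented fifth spans 8 semitones. They differ by 15.

No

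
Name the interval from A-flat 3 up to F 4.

A to F spans six letter names (A-B-C-D-E-F), so the interval is some kind of sixth.
Counting semitones, Ab3→F4 is 9, which is the major sixth.

major 6th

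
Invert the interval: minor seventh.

Inverted interval numbers add to nine, so a seventh pairs with a second (7 + 2 = 9).
The quality also flips — minor becomes major — giving a major second.

major second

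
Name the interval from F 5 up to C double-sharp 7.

F to C spans five letter names (F-G-A-B-C), plus an octave, so the interval is some kind of twelfth.
A perfect twelfth would be 19 semitones; F5 to C##7 is 21, two semitones wider, so the interval is doubly augmented.
(Equivalently, a compound doubly augmented fifth: a doubly augmented fifth plus an octave.)

doubly augmented twelfth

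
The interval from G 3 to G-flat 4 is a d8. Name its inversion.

augmented unison

Inverted interval numbers add to nine, so an octave pairs with a unison (8 + 1 = 9).
And diminished becomes augmented under inversion, so we get an augmented unison.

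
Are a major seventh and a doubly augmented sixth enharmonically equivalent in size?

A major seventh = 11 semitones = a doubly augmented sixth; enharmonically equal.

Yes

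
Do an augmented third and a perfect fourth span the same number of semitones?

Yes

An augmented third = 5 semitones = a perfect fourth; enharmonically equal.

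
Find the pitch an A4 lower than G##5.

D#5

Four letter names down from G: D.
Moving 6 semitones down from G##5 (the size of an augmented fourth) reaches D#5.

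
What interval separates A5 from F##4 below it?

diminished 10th

Descending from A5 to F##4 is the same interval as ascending F##4 to A5.
F to A spans three letter names (F-G-A), plus an octave, so the interval is some kind of tenth.
A major tenth would be 16 semitones; F##4 to A5 is 14, two semitones narrower, so the interval is diminished.
(Equivalently, a compound diminished third: a diminished third plus an octave.)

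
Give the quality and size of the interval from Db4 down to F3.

minor sixth

Descending from Db4 to F3 is the same interval as ascending F3 to Db4.
F to D spans six letter names (F-G-A-B-C-D): a sixth.
F3 to Db4 is 8 semitones, a half step short of the major sixth (9), so this is minor.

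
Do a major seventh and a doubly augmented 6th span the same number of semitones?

Yes

A major seventh = 11 semitones = a doubly augmented sixth; enharmonically equal.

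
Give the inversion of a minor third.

Interval numbers invert to sum to nine: 3 + 6 = 9, so a third inverts to a sixth.
And minor becomes major under inversion, so we get a major sixth.

major sixth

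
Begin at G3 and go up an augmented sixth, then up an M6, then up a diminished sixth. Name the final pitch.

A5

G3 up an augmented sixth → E#4 (10 semitones).
Up a major sixth from E#4: C##5 (9 semitones up).
C##5 up a diminished sixth → A5 (7 semitones).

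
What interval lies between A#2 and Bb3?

A to B spans two letter names (A-B), plus an octave — that makes it a ninth of some quality.
The major ninth is 14 semitones; here we have 12, two semitones narrower: diminished.

d9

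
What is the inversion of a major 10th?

First reduce the compound major tenth to its simple form, a major third.
Interval numbers invert to sum to nine: 3 + 6 = 9, so a third inverts to a sixth.
Quality inverts too: major becomes minor. That makes the inversion a minor sixth.

minor sixth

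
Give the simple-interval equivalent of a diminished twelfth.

Take out an octave (7 from the number): 12 − 7 = 5.
That makes a diminished twelfth a compound diminished fifth — an octave plus a diminished fifth.

d5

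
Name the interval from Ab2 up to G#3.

augmented seventh

A to G spans seven letter names (A-B-C-D-E-F-G), so the interval is some kind of seventh.
Ab2 to G#3 spans 12 semitones — one semitone wider than the major seventh (11) — giving an augmented seventh.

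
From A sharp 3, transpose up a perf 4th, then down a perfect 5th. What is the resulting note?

A perfect fourth up from A#3 is D#4.
Down a perfect fifth from D#4: G#3 (7 semitones down).

G sharp 3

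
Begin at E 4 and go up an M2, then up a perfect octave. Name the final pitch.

Up a major second from E4: F#4 (2 semitones up).
A perfect octave up from F#4 is F#5.

F sharp 5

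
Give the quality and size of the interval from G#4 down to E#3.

Descending from G#4 to E#3 is the same interval as ascending E#3 to G#4.
E to G spans three letter names (E-F-G), plus an octave — that makes it a tenth of some quality.
A major tenth would be 16 semitones, but E#3 to G#4 is 15 — one semitone narrower, making it a minor tenth.
(Equivalently, a compound minor third: a minor third plus an octave.)

minor tenth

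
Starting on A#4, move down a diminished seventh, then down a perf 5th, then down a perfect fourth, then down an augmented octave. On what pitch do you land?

B#1

A#4 down a diminished seventh → B##3 (9 semitones).
B##3 down a perfect fifth → E##3 (7 semitones).
Down a perfect fourth from E##3: B##2 (5 semitones down).
B##2 down an augmented octave → B#1 (13 semitones).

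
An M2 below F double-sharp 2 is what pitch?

E sharp 2

Two letter names down from F: E.
A major second spans 2 semitones, so from F##2 the target pitch is E#2.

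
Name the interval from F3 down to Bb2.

perfect 5th

Descending from F3 to Bb2 is the same interval as ascending Bb2 to F3.
B to F spans five letter names (B-C-D-E-F), so the interval is some kind of fifth.
The perfect fifth spans 7 semitones, and Bb2 to F3 is exactly 7 semitones — so this is a perfect fifth.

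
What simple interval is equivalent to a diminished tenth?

d3

Subtracting seven from the interval number removes an octave: 10 − 7 = 3.
That makes a diminished tenth a compound diminished third — an octave plus a diminished third.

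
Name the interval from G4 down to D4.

P4

Descending from G4 to D4 is the same interval as ascending D4 to G4.
D to G spans four letter names (D-E-F-G): a fourth.
The perfect fourth spans 5 semitones, and D4 to G4 is exactly 5 semitones — so this is a perfect fourth.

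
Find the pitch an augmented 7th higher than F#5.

E##6

Seven letter names up from F: E.
An augmented seventh spans 12 semitones, so from F#5 the target pitch is E##6.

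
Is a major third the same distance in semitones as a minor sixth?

A major third spans 4 semitones; a minor sixth spans 8 semitones. They differ by 4.

No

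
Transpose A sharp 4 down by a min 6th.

The sixth takes the letter from A down to C.
A minor sixth is 8 semitones; 8 semitones down from A#4 gives C##4.

C double-sharp 4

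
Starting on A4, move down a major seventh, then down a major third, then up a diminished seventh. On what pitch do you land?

Fbb4

A major seventh down from A4 is Bb3.
A major third down from Bb3 is Gb3.
Up a diminished seventh from Gb3: Fbb4 (9 semitones up).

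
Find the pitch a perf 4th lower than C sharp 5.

Four letter names down from C: G.
Moving 5 semitones down from C#5 (the size of a perfect fourth) reaches G#4.

G sharp 4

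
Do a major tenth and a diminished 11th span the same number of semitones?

A major tenth spans 16 semitones, and a diminished eleventh also spans 16 semitones — they're enharmonic.

Yes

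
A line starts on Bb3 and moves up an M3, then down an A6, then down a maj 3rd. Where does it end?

Up a major third from Bb3: D4 (4 semitones up).
An augmented sixth down from D4 is Fb3.
Down a major third from Fb3: Dbb3 (4 semitones down).

Dbb3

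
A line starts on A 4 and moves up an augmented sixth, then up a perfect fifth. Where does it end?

Up an augmented sixth from A4: F##5 (10 semitones up).
F##5 up a perfect fifth → C##6 (7 semitones).

C double-sharp 6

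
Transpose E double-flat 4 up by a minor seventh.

The seventh takes the letter from E up to D.
A minor seventh spans 10 semitones, so from Ebb4 the target pitch is Dbb5.

D double-flat 5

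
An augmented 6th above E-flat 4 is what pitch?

C-sharp 5

Six letter names up from E: C.
Moving 10 semitones up from Eb4 (the size of an augmented sixth) reaches C#5.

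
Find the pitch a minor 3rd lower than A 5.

Counting three letter names down from A lands on F.
A minor third is 3 semitones; 3 semitones down from A5 gives F#5.

F-sharp 5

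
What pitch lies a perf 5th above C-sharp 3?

G-sharp 3

Counting five letter names up from C lands on G.
A perfect fifth spans 7 semitones, so from C#3 the target pitch is G#3.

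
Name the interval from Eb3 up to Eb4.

E to E is the same letter name, plus an octave: an octave.
Counting semitones, Eb3→Eb4 is 12, which is the perfect octave.

perfect 8th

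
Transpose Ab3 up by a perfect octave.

Ab4

For an octave the letter name doesn't change: still A, an octave up.
A perfect octave is 12 semitones; 12 semitones up from Ab3 gives Ab4.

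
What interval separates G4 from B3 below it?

minor sixth

Descending from G4 to B3 is the same interval as ascending B3 to G4.
B to G spans six letter names (B-C-D-E-F-G) — that makes it a sixth of some quality.
A major sixth would be 9 semitones, but B3 to G4 is 8 — one semitone narrower, making it a minor sixth.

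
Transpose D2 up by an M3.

Three letter names up from D: F.
A major third is 4 semitones; 4 semitones up from D2 gives F#2.

F#2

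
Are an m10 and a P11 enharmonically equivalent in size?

A minor tenth is 15 semitones but a perfect eleventh is 17 semitones — different sizes.

No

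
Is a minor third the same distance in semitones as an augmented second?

A minor third = 3 semitones = an augmented second; enharmonically equal.

Yes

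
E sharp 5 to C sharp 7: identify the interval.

minor thirteenth

E to C spans six letter names (E-F-G-A-B-C), plus an octave: a thirteenth.
At 20 semitones, E#5→C#7 falls one short of a major thirteenth: minor.
(Equivalently, a compound minor sixth: a minor sixth plus an octave.)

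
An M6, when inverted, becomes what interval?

Interval numbers invert to sum to nine: 6 + 3 = 9, so a sixth inverts to a third.
Quality inverts too: major becomes minor. That makes the inversion a minor third.

minor third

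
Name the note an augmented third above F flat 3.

A 3

The third takes the letter from F up to A.
An augmented third spans 5 semitones, so from Fb3 the target pitch is A3.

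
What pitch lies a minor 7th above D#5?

C#6

The seventh takes the letter from D up to C.
A minor seventh spans 10 semitones, so from D#5 the target pitch is C#6.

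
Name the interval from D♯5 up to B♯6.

major thirteenth

D to B spans six letter names (D-E-F-G-A-B), plus an octave, so the interval is some kind of thirteenth.
The major thirteenth spans 21 semitones, and D#5 to B#6 is exactly 21 semitones — so this is a major thirteenth.
(Equivalently, a compound major sixth: a major sixth plus an octave.)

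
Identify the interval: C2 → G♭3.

diminished 12th

C to G spans five letter names (C-D-E-F-G), plus an octave, so the interval is some kind of twelfth.
The perfect twelfth is 19 semitones; here we have 18, one semitone narrower: diminished.
(Equivalently, a compound diminished fifth: a diminished fifth plus an octave.)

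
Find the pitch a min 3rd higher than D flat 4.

Three letter names up from D: F.
Moving 3 semitones up from Db4 (the size of a minor third) reaches Fb4.

F flat 4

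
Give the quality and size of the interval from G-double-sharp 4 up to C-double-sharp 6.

P11

G to C spans four letter names (G-A-B-C), plus an octave: an eleventh.
G##4 to C##6 is 17 semitones, matching the perfect eleventh exactly, so the quality is perfect.
(Equivalently, a compound perfect fourth: a perfect fourth plus an octave.)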